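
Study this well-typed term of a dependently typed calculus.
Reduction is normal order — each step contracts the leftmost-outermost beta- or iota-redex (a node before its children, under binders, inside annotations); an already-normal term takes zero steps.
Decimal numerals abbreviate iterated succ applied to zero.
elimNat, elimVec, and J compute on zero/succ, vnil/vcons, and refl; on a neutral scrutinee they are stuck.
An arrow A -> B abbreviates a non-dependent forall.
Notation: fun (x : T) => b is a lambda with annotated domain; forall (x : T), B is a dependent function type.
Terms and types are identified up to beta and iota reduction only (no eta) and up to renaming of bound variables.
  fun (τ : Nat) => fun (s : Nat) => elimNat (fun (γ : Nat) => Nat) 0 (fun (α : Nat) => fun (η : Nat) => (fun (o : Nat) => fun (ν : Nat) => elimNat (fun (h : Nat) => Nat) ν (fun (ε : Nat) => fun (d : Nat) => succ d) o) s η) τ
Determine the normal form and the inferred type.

normal form:
  fun (τ : Nat) => fun (s : Nat) => elimNat (fun (γ : Nat) => Nat) 0 (fun (α : Nat) => fun (η : Nat) => elimNat (fun (o : Nat) => Nat) η (fun (ν : Nat) => fun (h : Nat) => succ h) s) τ
type:
  Nat -> Nat -> Nat
observation: reduction starts at a beta-redex, and 2 normal-order steps reach the normal form.


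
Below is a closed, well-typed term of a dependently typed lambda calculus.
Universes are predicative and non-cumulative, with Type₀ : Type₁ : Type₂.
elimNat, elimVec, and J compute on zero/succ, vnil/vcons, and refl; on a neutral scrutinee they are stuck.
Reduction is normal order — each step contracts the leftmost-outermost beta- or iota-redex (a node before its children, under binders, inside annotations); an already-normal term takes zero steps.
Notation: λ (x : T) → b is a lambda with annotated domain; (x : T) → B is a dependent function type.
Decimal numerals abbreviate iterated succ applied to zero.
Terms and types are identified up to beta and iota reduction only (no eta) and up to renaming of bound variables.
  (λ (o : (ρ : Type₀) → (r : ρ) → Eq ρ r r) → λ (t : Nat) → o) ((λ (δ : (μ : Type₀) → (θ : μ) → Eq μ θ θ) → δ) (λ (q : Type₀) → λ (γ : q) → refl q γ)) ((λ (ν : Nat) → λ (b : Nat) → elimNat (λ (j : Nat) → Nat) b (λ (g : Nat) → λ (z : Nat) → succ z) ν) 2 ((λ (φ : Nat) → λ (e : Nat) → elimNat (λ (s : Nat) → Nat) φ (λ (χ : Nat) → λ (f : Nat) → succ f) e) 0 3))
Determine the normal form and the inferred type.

normal form:
  λ (o : Type₀) → λ (ρ : o) → refl o ρ
inferred type:
  (o : Type₀) → (ρ : o) → Eq o ρ ρ
observation: normalization takes exactly 3 steps under the normal-order strategy.


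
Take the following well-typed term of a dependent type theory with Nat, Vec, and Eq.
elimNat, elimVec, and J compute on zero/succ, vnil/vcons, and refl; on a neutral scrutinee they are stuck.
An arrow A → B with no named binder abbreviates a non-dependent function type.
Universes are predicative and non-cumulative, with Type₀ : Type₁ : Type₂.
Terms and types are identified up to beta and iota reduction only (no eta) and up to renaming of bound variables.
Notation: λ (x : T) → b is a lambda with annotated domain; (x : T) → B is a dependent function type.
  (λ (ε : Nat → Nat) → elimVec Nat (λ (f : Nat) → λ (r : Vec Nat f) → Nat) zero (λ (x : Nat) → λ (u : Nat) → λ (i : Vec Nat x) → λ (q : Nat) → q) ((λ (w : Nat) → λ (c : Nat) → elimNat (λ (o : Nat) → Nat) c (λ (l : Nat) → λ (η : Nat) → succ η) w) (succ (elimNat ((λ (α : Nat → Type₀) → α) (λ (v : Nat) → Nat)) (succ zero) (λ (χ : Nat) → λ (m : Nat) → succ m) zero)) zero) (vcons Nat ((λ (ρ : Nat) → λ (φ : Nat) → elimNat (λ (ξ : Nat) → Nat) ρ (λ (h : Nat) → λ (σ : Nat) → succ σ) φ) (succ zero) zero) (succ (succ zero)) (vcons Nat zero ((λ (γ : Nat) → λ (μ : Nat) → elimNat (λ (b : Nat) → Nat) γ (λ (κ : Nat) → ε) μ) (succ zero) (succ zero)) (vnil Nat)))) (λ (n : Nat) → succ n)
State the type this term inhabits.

the term's type:
  Nat


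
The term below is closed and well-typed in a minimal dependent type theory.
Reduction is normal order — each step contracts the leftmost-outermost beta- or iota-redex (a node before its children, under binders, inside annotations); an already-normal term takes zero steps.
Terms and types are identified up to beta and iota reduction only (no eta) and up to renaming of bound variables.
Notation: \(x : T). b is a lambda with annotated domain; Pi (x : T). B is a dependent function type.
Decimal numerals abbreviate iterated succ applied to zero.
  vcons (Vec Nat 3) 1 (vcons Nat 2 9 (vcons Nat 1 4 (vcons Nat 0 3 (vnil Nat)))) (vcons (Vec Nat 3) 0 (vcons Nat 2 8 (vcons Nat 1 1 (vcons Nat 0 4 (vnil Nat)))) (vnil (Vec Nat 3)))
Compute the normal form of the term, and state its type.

normal form:
  vcons (Vec Nat 3) 1 (vcons Nat 2 9 (vcons Nat 1 4 (vcons Nat 0 3 (vnil Nat)))) (vcons (Vec Nat 3) 0 (vcons Nat 2 8 (vcons Nat 1 1 (vcons Nat 0 4 (vnil Nat)))) (vnil (Vec Nat 3)))
inferred type:
  Vec (Vec Nat 3) 2


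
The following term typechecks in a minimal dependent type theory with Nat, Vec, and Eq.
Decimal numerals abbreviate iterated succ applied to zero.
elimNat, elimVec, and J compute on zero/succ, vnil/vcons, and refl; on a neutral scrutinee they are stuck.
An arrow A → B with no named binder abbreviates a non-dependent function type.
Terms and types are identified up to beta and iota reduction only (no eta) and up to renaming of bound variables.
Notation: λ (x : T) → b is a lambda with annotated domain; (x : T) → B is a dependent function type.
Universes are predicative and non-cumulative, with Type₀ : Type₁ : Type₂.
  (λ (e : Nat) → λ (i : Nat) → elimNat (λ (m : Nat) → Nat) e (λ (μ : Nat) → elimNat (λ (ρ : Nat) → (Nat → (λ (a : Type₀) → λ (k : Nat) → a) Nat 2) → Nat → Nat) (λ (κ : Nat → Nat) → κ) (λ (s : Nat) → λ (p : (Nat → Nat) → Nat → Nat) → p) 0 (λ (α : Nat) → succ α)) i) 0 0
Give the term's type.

inferred type:
  Nat


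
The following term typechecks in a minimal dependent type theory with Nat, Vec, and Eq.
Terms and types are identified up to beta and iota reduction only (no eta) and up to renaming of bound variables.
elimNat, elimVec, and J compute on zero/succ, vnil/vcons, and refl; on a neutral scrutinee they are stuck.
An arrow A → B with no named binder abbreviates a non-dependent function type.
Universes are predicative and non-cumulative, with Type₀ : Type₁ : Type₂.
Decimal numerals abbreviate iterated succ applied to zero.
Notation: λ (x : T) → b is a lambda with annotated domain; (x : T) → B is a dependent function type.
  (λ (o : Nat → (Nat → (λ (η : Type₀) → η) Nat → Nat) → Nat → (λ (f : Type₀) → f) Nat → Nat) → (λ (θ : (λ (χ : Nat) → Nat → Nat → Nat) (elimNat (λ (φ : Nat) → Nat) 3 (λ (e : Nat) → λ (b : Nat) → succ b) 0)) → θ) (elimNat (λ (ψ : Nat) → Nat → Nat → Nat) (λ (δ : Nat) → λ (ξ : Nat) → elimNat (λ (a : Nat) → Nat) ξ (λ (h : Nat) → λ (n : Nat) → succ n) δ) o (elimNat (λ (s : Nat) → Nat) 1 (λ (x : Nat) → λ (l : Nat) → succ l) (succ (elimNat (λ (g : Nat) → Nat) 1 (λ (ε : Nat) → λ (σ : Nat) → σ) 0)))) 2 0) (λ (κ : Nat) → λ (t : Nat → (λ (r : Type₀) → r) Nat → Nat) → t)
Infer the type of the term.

type:
  Nat


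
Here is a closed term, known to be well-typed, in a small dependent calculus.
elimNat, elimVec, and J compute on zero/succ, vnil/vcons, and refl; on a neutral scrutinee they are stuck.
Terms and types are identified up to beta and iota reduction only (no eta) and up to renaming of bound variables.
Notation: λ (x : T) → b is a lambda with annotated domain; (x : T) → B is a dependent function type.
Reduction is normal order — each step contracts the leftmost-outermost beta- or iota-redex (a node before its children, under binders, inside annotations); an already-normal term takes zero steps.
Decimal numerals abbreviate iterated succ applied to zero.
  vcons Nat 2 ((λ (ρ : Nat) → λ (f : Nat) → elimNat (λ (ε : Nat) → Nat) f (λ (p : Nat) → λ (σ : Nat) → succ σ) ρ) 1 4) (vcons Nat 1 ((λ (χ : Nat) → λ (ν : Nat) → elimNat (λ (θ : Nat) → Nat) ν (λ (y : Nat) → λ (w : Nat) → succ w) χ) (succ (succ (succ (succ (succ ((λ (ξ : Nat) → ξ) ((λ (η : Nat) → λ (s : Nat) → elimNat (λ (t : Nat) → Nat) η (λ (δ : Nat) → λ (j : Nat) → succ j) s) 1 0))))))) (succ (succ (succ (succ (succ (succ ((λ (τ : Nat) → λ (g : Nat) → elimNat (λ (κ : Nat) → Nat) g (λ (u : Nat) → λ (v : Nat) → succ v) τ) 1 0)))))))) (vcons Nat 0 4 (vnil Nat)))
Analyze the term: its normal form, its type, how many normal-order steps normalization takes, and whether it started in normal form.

reduced normal form:
  vcons Nat 2 5 (vcons Nat 1 13 (vcons Nat 0 4 (vnil Nat)))
the term's type:
  Vec Nat 3
normal-order step count: 37
started in normal form: no
first redex: a beta-redex


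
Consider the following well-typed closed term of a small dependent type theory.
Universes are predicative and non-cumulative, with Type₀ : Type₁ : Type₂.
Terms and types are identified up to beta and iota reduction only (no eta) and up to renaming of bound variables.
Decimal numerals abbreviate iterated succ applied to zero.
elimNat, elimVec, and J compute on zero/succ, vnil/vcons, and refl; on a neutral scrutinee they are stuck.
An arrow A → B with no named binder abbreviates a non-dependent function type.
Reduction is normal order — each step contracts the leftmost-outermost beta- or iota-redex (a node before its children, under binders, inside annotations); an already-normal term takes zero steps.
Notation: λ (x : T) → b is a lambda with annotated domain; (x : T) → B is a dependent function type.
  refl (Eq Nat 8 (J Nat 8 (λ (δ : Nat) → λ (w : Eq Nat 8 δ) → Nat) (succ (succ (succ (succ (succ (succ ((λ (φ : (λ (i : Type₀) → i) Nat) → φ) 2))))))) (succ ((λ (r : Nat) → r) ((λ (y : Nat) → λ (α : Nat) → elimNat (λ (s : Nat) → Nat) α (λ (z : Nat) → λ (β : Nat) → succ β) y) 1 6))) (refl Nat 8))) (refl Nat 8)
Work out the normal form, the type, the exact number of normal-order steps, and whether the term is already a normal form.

normal form:
  refl (Eq Nat 8 8) (refl Nat 8)
the term's type:
  Eq (Eq Nat 8 8) (refl Nat 8) (refl Nat 8)
steps to reach normal form (normal order): 2
already normal: no
first redex: a J iota-redex


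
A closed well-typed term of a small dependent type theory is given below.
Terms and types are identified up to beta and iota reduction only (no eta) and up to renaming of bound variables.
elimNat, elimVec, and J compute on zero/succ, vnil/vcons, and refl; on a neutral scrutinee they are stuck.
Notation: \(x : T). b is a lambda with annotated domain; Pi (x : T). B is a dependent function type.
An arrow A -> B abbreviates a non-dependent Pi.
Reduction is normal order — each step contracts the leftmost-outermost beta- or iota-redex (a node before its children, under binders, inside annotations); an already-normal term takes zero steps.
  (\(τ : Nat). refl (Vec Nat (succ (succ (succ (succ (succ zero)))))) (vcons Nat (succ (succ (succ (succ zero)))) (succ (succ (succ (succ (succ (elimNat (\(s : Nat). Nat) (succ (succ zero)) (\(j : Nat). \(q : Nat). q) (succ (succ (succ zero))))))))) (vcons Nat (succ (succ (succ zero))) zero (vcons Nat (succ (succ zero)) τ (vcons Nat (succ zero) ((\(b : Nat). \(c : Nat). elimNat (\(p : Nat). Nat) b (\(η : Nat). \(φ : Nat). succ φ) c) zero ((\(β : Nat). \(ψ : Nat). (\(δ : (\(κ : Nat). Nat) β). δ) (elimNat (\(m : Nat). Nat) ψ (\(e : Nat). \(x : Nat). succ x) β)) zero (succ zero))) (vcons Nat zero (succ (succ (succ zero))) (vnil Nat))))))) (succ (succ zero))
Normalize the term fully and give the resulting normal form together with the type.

reduced normal form:
  refl (Vec Nat (succ (succ (succ (succ (succ zero)))))) (vcons Nat (succ (succ (succ (succ zero)))) (succ (succ (succ (succ (succ (succ (succ zero))))))) (vcons Nat (succ (succ (succ zero))) zero (vcons Nat (succ (succ zero)) (succ (succ zero)) (vcons Nat (succ zero) (succ zero) (vcons Nat zero (succ (succ (succ zero))) (vnil Nat))))))
the term's type:
  Eq (Vec Nat (succ (succ (succ (succ (succ zero)))))) (vcons Nat (succ (succ (succ (succ zero)))) (succ (succ (succ (succ (succ (succ (succ zero))))))) (vcons Nat (succ (succ (succ zero))) zero (vcons Nat (succ (succ zero)) (succ (succ zero)) (vcons Nat (succ zero) (succ zero) (vcons Nat zero (succ (succ (succ zero))) (vnil Nat)))))) (vcons Nat (succ (succ (succ (succ zero)))) (succ (succ (succ (succ (succ (succ (succ zero))))))) (vcons Nat (succ (succ (succ zero))) zero (vcons Nat (succ (succ zero)) (succ (succ zero)) (vcons Nat (succ zero) (succ zero) (vcons Nat zero (succ (succ (succ zero))) (vnil Nat))))))
observation: 21 normal-order steps normalize the term, beginning with a beta-redex.


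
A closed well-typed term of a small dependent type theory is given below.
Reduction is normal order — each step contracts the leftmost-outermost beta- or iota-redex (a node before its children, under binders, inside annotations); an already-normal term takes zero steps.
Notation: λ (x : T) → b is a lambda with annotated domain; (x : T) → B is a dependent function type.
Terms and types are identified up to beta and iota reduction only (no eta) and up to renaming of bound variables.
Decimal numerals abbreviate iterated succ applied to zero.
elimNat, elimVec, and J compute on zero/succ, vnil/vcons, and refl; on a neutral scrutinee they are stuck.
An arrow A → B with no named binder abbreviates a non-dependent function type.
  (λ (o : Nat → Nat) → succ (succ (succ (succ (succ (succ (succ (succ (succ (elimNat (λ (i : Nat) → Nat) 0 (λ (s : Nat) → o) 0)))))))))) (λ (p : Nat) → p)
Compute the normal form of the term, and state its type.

resulting normal form:
  9
inferred type:
  Nat
observation: the term reaches its normal form after 2 normal-order steps.


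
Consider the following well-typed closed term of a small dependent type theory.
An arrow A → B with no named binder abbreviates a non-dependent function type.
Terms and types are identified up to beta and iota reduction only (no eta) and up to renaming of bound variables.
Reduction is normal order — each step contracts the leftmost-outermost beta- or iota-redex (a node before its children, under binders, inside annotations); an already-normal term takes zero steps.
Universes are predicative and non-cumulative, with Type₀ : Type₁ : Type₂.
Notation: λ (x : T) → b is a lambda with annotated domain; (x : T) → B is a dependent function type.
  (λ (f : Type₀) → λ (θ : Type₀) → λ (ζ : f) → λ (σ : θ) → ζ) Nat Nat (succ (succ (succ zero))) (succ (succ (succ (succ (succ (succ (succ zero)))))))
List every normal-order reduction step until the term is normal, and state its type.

reduction (normal order):
  (λ (f : Type₀) → λ (θ : Type₀) → λ (ζ : f) → λ (σ : θ) → ζ) Nat Nat (succ (succ (succ zero))) (succ (succ (succ (succ (succ (succ (succ zero)))))))
  ~> (λ (f : Type₀) → λ (θ : Nat) → λ (ζ : f) → θ) Nat (succ (succ (succ zero))) (succ (succ (succ (succ (succ (succ (succ zero)))))))
  ~> (λ (f : Nat) → λ (θ : Nat) → f) (succ (succ (succ zero))) (succ (succ (succ (succ (succ (succ (succ zero)))))))
  ~> (λ (f : Nat) → succ (succ (succ zero))) (succ (succ (succ (succ (succ (succ (succ zero)))))))
  ~> succ (succ (succ zero))
type:
  Nat


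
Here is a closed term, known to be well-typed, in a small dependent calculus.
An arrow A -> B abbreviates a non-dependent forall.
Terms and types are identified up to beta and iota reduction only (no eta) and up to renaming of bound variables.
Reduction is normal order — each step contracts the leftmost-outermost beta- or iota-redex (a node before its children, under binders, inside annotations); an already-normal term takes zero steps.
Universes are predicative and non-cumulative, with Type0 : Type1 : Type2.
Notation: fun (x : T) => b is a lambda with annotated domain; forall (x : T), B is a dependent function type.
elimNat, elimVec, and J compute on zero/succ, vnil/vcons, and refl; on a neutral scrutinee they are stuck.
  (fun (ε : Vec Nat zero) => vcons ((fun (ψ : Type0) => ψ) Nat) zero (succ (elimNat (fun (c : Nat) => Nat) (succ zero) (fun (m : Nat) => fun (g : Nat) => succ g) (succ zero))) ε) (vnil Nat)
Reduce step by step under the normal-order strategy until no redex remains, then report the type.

normal-order reduction:
  (fun (ε : Vec Nat zero) => vcons ((fun (ψ : Type0) => ψ) Nat) zero (succ (elimNat (fun (c : Nat) => Nat) (succ zero) (fun (m : Nat) => fun (g : Nat) => succ g) (succ zero))) ε) (vnil Nat)
  ~> vcons ((fun (ε : Type0) => ε) Nat) zero (succ (elimNat (fun (ψ : Nat) => Nat) (succ zero) (fun (c : Nat) => fun (m : Nat) => succ m) (succ zero))) (vnil Nat)
  ~> vcons Nat zero (succ (elimNat (fun (ε : Nat) => Nat) (succ zero) (fun (ψ : Nat) => fun (c : Nat) => succ c) (succ zero))) (vnil Nat)
  ~> vcons Nat zero (succ ((fun (ε : Nat) => fun (ψ : Nat) => succ ψ) zero (elimNat (fun (c : Nat) => Nat) (succ zero) (fun (m : Nat) => fun (g : Nat) => succ g) zero))) (vnil Nat)
  ~> vcons Nat zero (succ ((fun (ε : Nat) => succ ε) (elimNat (fun (ψ : Nat) => Nat) (succ zero) (fun (c : Nat) => fun (m : Nat) => succ m) zero))) (vnil Nat)
  ~> vcons Nat zero (succ (succ (elimNat (fun (ε : Nat) => Nat) (succ zero) (fun (ψ : Nat) => fun (c : Nat) => succ c) zero))) (vnil Nat)
  ~> vcons Nat zero (succ (succ (succ zero))) (vnil Nat)
type:
  Vec Nat (succ zero)


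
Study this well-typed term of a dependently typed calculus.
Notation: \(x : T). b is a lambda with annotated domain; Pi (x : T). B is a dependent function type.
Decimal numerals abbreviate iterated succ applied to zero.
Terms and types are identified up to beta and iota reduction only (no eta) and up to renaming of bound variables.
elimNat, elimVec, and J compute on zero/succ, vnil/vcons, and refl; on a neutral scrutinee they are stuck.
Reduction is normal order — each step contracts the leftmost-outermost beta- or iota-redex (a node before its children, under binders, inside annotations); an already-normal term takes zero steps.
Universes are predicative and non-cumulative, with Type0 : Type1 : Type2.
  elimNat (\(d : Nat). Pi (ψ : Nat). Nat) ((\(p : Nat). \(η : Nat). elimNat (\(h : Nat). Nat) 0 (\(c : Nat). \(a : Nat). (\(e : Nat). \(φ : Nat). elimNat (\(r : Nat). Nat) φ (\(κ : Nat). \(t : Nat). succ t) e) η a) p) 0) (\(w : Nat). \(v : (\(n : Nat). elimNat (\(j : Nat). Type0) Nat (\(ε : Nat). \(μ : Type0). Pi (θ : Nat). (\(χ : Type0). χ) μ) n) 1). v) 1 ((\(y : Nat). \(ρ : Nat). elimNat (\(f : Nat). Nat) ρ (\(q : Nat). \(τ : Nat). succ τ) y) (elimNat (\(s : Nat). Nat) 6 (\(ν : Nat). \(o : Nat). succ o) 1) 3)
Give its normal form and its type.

reduced normal form:
  0
type:
  Nat


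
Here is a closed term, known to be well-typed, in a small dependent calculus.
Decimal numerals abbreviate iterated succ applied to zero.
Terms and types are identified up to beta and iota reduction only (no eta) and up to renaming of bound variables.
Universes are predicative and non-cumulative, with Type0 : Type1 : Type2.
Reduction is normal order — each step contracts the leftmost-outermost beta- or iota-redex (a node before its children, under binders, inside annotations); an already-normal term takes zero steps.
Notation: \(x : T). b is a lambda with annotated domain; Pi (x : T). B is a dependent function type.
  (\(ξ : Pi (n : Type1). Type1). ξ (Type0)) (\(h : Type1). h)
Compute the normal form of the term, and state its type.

resulting normal form:
  Type0
the term's type:
  Type1
observation: normalization takes exactly 2 steps under the normal-order strategy.


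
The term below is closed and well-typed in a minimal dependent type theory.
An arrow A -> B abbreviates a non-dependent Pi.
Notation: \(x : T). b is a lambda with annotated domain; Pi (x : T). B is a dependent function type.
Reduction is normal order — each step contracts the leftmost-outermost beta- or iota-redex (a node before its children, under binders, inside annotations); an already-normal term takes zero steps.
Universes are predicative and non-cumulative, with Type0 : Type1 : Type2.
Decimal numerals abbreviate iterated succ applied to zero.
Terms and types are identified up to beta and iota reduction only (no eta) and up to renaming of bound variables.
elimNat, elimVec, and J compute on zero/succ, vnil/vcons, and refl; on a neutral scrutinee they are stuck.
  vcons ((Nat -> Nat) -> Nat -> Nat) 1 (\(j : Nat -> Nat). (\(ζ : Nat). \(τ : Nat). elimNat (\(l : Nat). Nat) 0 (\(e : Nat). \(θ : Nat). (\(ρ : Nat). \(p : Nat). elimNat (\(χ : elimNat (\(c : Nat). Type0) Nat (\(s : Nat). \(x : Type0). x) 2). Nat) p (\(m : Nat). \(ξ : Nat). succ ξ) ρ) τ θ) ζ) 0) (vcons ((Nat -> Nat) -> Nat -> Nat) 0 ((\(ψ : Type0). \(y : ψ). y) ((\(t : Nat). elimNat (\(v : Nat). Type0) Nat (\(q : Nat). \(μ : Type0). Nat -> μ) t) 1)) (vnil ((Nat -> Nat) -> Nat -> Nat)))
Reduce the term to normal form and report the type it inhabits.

reduced normal form:
  vcons ((Nat -> Nat) -> Nat -> Nat) 1 (\(j : Nat -> Nat). \(ζ : Nat). 0) (vcons ((Nat -> Nat) -> Nat -> Nat) 0 (\(τ : Nat -> Nat). τ) (vnil ((Nat -> Nat) -> Nat -> Nat)))
inferred type:
  Vec ((Nat -> Nat) -> Nat -> Nat) 2
observation: reduction starts at a beta-redex, and 8 normal-order steps reach the normal form.


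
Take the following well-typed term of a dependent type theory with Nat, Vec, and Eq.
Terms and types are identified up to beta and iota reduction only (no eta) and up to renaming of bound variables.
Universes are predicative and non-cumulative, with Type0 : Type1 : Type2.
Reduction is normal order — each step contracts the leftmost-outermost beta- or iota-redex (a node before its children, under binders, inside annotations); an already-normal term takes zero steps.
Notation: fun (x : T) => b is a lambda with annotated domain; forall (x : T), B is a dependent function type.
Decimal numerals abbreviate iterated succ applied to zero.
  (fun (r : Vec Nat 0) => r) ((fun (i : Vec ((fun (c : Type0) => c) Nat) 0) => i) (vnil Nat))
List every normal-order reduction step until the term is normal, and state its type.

normal-order reduction:
  (fun (r : Vec Nat 0) => r) ((fun (i : Vec ((fun (c : Type0) => c) Nat) 0) => i) (vnil Nat))
  ~> (fun (r : Vec ((fun (i : Type0) => i) Nat) 0) => r) (vnil Nat)
  ~> vnil Nat
inferred type:
  Vec Nat 0


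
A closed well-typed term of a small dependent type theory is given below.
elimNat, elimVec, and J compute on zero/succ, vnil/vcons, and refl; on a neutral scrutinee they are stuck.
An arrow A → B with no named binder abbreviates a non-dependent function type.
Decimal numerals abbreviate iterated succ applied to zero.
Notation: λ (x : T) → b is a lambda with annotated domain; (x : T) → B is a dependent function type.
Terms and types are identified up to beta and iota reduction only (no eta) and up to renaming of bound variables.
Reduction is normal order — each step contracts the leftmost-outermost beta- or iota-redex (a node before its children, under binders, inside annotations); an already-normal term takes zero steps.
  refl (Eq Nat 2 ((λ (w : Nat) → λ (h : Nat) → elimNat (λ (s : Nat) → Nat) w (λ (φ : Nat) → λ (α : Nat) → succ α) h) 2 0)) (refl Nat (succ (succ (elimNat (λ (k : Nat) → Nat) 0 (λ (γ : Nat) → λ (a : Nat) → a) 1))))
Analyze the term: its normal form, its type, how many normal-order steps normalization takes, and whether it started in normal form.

normal form:
  refl (Eq Nat 2 2) (refl Nat 2)
the term's type:
  Eq (Eq Nat 2 2) (refl Nat 2) (refl Nat 2)
reduction steps (normal order): 7
term was already normal: no
first contracted redex: a beta-redex


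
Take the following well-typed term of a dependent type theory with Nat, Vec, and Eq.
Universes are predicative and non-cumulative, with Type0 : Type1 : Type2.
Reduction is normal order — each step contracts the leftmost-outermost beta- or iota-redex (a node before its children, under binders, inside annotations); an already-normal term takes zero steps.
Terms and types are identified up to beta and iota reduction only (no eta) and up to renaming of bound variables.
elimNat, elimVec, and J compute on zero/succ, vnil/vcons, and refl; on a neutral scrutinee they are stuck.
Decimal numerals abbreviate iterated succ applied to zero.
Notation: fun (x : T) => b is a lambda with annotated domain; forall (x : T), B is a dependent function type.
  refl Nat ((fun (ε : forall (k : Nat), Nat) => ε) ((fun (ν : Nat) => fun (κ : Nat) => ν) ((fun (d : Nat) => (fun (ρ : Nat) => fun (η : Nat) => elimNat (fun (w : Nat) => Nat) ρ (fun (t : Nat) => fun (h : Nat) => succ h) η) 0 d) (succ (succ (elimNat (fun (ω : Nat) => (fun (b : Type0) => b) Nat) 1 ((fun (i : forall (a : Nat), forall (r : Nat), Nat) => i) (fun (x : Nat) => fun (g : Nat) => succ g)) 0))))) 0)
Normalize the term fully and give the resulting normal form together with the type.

resulting normal form:
  refl Nat 3
type:
  Eq Nat 3 3
observation: normalization takes exactly 17 steps under the normal-order strategy.


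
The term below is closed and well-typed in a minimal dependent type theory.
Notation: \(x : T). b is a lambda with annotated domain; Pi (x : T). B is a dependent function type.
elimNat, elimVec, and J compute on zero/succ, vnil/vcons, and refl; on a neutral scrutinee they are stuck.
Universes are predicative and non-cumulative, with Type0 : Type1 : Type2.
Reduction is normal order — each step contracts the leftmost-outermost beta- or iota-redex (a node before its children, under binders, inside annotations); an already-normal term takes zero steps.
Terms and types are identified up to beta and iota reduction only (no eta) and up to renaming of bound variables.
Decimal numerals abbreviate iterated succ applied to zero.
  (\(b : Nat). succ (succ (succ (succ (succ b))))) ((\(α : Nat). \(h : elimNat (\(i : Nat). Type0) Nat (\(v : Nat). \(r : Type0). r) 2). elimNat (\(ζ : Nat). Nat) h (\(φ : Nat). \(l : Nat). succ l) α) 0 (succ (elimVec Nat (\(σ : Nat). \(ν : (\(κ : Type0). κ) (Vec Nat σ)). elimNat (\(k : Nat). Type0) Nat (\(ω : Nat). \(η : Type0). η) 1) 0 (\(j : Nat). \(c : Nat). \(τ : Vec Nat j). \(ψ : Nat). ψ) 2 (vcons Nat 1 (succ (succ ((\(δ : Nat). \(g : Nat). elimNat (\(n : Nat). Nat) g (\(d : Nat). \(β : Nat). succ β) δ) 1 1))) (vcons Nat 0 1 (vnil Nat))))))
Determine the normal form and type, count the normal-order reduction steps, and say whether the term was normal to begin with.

reduced normal form:
  6
the term's type:
  Nat
normal-order step count: 15
already normal: no
first contracted redex: a beta-redex


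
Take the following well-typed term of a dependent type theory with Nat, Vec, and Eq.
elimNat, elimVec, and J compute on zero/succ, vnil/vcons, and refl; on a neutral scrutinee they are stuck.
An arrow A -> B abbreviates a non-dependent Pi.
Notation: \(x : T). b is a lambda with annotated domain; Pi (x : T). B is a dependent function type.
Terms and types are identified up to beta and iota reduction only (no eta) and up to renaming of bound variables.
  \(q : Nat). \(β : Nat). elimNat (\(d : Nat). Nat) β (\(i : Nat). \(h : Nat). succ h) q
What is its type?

the term's type:
  Nat -> Nat -> Nat


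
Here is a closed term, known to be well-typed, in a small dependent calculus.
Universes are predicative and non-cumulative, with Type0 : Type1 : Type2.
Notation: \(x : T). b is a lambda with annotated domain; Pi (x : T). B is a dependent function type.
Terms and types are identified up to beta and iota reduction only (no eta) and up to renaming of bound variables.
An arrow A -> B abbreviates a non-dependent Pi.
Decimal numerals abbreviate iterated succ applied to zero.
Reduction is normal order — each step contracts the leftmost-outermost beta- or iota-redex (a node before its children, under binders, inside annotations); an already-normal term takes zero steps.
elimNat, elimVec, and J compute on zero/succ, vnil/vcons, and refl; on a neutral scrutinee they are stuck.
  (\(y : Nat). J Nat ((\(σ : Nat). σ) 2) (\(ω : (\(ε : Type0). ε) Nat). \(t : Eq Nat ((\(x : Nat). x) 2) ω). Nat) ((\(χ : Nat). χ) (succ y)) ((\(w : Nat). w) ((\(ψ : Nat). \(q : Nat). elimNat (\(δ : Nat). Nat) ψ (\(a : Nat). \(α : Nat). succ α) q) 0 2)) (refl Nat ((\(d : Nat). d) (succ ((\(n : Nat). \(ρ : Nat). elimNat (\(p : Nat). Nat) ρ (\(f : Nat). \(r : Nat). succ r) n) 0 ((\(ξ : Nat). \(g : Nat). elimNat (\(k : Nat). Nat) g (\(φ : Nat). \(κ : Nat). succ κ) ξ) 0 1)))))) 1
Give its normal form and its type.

normal form:
  2
inferred type:
  Nat


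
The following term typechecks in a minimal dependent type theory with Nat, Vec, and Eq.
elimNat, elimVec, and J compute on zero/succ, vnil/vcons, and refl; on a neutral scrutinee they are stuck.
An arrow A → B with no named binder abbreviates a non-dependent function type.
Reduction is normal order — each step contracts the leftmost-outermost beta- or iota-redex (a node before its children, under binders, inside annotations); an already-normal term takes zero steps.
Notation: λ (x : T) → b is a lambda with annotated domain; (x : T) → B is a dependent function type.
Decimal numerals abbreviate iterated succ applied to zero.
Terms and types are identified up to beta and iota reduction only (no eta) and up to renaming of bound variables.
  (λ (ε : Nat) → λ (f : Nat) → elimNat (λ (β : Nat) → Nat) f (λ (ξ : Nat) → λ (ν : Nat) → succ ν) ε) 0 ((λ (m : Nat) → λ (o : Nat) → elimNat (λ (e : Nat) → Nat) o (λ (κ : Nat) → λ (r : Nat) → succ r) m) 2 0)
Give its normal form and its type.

normal form:
  2
the term's type:
  Nat
observation: reduction starts at a beta-redex, and 12 normal-order steps reach the normal form.


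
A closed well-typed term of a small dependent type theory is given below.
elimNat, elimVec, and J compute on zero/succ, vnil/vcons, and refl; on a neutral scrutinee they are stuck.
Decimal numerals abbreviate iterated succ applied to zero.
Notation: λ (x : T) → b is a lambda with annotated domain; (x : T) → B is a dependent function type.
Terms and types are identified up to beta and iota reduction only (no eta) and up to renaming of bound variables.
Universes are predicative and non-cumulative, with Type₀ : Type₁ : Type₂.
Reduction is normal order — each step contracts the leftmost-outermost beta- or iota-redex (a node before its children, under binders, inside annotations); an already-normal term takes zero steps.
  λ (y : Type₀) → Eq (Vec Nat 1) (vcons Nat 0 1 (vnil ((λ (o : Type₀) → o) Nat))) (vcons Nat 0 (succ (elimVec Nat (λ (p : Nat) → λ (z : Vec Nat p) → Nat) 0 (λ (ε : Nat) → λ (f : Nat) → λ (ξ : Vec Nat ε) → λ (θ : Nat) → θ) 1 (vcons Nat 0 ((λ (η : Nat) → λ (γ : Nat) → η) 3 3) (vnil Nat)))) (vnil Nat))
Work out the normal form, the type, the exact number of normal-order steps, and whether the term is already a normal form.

resulting normal form:
  λ (y : Type₀) → Eq (Vec Nat 1) (vcons Nat 0 1 (vnil Nat)) (vcons Nat 0 1 (vnil Nat))
the term's type:
  (y : Type₀) → Type₀
normal-order step count: 7
started in normal form: no
first redex: a beta-redex


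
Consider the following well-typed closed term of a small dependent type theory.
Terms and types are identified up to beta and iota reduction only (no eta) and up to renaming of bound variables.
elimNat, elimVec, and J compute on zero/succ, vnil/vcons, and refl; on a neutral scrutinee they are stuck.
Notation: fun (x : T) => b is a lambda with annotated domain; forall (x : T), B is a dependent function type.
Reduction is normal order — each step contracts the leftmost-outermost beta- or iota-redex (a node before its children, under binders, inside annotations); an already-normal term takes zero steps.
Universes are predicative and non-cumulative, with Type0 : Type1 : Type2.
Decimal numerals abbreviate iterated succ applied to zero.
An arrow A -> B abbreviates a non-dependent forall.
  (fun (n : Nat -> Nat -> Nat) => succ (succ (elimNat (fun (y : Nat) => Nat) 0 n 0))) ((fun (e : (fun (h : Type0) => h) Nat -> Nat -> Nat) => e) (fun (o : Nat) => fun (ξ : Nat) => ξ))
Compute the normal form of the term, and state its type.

resulting normal form:
  2
type:
  Nat


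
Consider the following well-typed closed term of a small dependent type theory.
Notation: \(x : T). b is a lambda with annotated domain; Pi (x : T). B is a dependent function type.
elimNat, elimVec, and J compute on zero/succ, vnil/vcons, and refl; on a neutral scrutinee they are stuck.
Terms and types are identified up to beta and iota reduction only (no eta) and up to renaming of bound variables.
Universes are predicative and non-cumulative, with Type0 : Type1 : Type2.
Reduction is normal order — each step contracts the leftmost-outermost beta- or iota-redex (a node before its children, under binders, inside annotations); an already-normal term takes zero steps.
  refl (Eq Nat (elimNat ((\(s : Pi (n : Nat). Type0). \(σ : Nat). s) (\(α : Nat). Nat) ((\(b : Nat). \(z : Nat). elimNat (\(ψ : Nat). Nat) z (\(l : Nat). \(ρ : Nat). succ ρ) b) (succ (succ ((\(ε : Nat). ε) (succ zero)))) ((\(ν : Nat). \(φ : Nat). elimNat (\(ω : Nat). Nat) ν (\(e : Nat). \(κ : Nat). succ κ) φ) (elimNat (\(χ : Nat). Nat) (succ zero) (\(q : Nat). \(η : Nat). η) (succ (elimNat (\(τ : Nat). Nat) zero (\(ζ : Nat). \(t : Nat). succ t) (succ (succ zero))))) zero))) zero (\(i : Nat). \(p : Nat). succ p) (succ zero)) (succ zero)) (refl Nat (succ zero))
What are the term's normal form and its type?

resulting normal form:
  refl (Eq Nat (succ zero) (succ zero)) (refl Nat (succ zero))
type:
  Eq (Eq Nat (succ zero) (succ zero)) (refl Nat (succ zero)) (refl Nat (succ zero))


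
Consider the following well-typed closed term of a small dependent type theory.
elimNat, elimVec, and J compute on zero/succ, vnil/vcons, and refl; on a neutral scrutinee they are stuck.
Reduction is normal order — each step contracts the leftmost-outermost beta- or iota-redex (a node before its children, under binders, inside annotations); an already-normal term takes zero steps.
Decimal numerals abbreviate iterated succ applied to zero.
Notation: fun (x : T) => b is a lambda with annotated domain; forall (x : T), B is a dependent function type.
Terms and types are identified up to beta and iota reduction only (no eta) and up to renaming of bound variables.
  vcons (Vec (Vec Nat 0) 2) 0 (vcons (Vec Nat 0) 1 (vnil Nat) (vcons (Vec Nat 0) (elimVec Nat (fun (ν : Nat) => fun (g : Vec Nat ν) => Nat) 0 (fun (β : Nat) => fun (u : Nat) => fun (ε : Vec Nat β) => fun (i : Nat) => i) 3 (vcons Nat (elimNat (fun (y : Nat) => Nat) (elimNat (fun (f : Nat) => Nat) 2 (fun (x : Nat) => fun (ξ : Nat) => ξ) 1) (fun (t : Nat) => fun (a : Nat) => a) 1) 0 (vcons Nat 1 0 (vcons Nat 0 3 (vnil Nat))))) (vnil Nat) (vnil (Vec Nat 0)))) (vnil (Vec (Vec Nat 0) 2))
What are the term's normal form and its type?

reduced normal form:
  vcons (Vec (Vec Nat 0) 2) 0 (vcons (Vec Nat 0) 1 (vnil Nat) (vcons (Vec Nat 0) 0 (vnil Nat) (vnil (Vec Nat 0)))) (vnil (Vec (Vec Nat 0) 2))
inferred type:
  Vec (Vec (Vec Nat 0) 2) 1


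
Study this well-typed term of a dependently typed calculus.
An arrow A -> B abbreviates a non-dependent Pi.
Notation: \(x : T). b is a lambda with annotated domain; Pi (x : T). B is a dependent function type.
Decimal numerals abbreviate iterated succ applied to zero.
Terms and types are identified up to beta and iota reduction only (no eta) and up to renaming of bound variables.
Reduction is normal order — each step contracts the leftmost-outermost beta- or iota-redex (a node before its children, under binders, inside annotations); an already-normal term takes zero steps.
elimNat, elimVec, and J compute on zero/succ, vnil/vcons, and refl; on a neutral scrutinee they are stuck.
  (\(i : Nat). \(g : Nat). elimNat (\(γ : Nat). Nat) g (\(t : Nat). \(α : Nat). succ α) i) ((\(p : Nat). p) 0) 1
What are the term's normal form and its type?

reduced normal form:
  1
inferred type:
  Nat
observation: 4 normal-order steps normalize the term, beginning with a beta-redex.


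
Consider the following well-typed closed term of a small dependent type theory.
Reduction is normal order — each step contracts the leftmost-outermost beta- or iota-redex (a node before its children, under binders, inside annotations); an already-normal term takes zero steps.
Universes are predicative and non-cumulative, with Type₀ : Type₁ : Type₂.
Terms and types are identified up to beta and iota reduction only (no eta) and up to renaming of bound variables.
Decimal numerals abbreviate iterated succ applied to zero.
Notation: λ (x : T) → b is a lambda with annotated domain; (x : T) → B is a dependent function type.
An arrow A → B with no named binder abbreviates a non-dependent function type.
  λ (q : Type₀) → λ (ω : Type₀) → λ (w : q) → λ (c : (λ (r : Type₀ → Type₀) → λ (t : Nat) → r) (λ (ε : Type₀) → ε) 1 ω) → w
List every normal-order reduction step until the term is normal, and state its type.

normal-order reduction sequence:
  λ (q : Type₀) → λ (ω : Type₀) → λ (w : q) → λ (c : (λ (r : Type₀ → Type₀) → λ (t : Nat) → r) (λ (ε : Type₀) → ε) 1 ω) → w
  ~> λ (q : Type₀) → λ (ω : Type₀) → λ (w : q) → λ (c : (λ (r : Nat) → λ (t : Type₀) → t) 1 ω) → w
  ~> λ (q : Type₀) → λ (ω : Type₀) → λ (w : q) → λ (c : (λ (r : Type₀) → r) ω) → w
  ~> λ (q : Type₀) → λ (ω : Type₀) → λ (w : q) → λ (c : ω) → w
inferred type:
  (q : Type₀) → (ω : Type₀) → q → ω → q


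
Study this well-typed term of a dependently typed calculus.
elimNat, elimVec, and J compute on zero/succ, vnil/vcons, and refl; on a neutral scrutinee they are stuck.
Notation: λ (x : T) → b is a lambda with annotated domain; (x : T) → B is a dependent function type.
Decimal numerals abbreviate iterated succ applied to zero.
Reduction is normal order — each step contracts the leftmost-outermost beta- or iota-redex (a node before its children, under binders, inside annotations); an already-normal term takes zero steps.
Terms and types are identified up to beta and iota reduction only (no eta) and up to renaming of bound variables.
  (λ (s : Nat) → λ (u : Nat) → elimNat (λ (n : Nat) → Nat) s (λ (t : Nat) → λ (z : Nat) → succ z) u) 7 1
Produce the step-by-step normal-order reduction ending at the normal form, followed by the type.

normal-order reduction sequence:
  (λ (s : Nat) → λ (u : Nat) → elimNat (λ (n : Nat) → Nat) s (λ (t : Nat) → λ (z : Nat) → succ z) u) 7 1
  ~> (λ (s : Nat) → elimNat (λ (u : Nat) → Nat) 7 (λ (n : Nat) → λ (t : Nat) → succ t) s) 1
  ~> elimNat (λ (s : Nat) → Nat) 7 (λ (u : Nat) → λ (n : Nat) → succ n) 1
  ~> (λ (s : Nat) → λ (u : Nat) → succ u) 0 (elimNat (λ (n : Nat) → Nat) 7 (λ (t : Nat) → λ (z : Nat) → succ z) 0)
  ~> (λ (s : Nat) → succ s) (elimNat (λ (u : Nat) → Nat) 7 (λ (n : Nat) → λ (t : Nat) → succ t) 0)
  ~> succ (elimNat (λ (s : Nat) → Nat) 7 (λ (u : Nat) → λ (n : Nat) → succ n) 0)
  ~> 8
inferred type:
  Nat


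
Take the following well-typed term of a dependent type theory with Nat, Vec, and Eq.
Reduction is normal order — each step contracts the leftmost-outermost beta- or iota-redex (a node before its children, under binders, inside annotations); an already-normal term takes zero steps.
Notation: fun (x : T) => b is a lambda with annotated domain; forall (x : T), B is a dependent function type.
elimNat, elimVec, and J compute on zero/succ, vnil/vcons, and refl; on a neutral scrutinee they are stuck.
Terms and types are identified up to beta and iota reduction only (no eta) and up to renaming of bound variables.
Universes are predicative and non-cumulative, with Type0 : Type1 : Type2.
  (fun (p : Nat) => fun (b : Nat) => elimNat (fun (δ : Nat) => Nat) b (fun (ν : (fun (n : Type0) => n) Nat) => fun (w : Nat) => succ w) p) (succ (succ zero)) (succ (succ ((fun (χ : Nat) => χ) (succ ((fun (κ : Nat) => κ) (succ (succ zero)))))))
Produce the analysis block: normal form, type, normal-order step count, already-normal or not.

reduced normal form:
  succ (succ (succ (succ (succ (succ (succ zero))))))
the term's type:
  Nat
normal-order step count: 11
already normal: no
first contracted redex: a beta-redex
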